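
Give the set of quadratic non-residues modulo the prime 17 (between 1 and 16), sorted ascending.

3,5,6,7,10,11,12,14

Square k = 1,…,8 (k and 17−k give the same square):
1²=1, 2²=4, 3²=9, 4²=16, 5²≡8, 6²≡2, 7²≡15, 8²≡13 (mod 17).
The residues are {1, 2, 4, 8, 9, 13, 15, 16}; the non-residues are the remaining 8 nonzero classes.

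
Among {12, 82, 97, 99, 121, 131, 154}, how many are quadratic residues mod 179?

(12/179) = +1 → QR.
(82/179) = +1 → QR.
(97/179) = -1 → non-residue.
(99/179) = -1 → non-residue.
(121/179) = +1 → QR.
(131/179) = -1 → non-residue.
(154/179) = -1 → non-residue.
Total quadratic residues among the 7: 3.

3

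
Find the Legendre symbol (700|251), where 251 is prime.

1

Euler's criterion: (700/251) ≡ 198^125 (mod 251).
198^2 ≡ 48 (mod 251)
198^4 ≡ 45 (mod 251)
198^8 ≡ 17 (mod 251)
198^16 ≡ 38 (mod 251)
198^32 ≡ 189 (mod 251)
198^64 ≡ 79 (mod 251)
198^125 = 198^(64+32+16+8+4+1) ≡ 1 (mod 251).
Result is 1, so (700/251) = 1.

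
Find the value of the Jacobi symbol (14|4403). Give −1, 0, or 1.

0

Pull out 2: since 4403 ≡ 3 (mod 8), (2/4403) = -1.
Reciprocity: 7 ≡ 3 and 4403 ≡ 3 (mod 4), so (7/4403) = −(4403/7).
Reduce top mod 7: now compute (0/7).
Top reduces to 0: gcd > 1, so the symbol is 0.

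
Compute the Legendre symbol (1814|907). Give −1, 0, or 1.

First reduce: 1814 ≡ 0 (mod 907).
Top reduces to 0: gcd > 1, so the symbol is 0.

0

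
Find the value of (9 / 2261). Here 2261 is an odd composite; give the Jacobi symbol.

1

Reciprocity: 9 ≡ 1 and 2261 ≡ 1 (mod 4), so (9/2261) = +(2261/9).
Reduce top mod 9: now compute (2/9).
Pull out 2: since 9 ≡ 1 (mod 8), (2/9) = +1.
Reached (1/9) = 1. Collecting the sign flips along the way, the symbol is +1.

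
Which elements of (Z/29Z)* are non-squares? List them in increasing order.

Square k = 1,…,14 (k and 29−k give the same square):
1²=1, 2²=4, 3²=9, 4²=16, 5²=25, 6²≡7, 7²≡20, 8²≡6, 9²≡23, 10²≡13, 11²≡5, 12²≡28, 13²≡24, 14²≡22 (mod 29).
The residues are {1, 4, 5, 6, 7, 9, 13, 16, 20, 22, 23, 24, 25, 28}; the non-residues are the remaining 14 nonzero classes.

2 3 8 10 11 12 14 15 17 18 19 21 26 27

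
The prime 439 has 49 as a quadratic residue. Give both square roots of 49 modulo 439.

7, 432

Since 439 ≡ 3 (mod 4), a square root of 49 is 49^((439+1)/4) = 49^110 mod 439.
Repeated squaring: 49^2≡206, 49^4≡292, 49^8≡98, 49^16≡385, 49^32≡282, 49^64≡65 (mod 439).
49^110 = 49^(64+32+8+4+2) ≡ 7 (mod 439).
Check: 7² = 49 ≡ 49 (mod 439). The two roots are 7 and 432.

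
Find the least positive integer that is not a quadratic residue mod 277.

(2/277) = −1, so 2 is the smallest positive non-residue mod 277.

2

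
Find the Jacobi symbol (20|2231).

1

Pull out 2^2: since 2231 ≡ 7 (mod 8), (2/2231) = +1, so (2/2231)^2 = +1.
Reciprocity: 5 ≡ 1 and 2231 ≡ 3 (mod 4), so (5/2231) = +(2231/5).
Reduce top mod 5: now compute (1/5).
Reached (1/5) = 1. Collecting the sign flips along the way, the symbol is +1.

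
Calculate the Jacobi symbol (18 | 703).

Pull out 2: since 703 ≡ 7 (mod 8), (2/703) = +1.
Reciprocity: 9 ≡ 1 and 703 ≡ 3 (mod 4), so (9/703) = +(703/9).
Reduce top mod 9: now compute (1/9).
Reached (1/9) = 1. Collecting the sign flips along the way, the symbol is +1.

1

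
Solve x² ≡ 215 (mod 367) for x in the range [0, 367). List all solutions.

119, 248

Since 367 ≡ 3 (mod 4), a square root of 215 is 215^((367+1)/4) = 215^92 mod 367.
Repeated squaring: 215^2≡350, 215^4≡289, 215^8≡212, 215^16≡170, 215^32≡274, 215^64≡208 (mod 367).
215^92 = 215^(64+16+8+4) ≡ 248 (mod 367).
Check: 248² = 61504 ≡ 215 (mod 367). The two roots are 119 and 248.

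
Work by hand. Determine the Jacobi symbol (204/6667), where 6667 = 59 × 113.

1

Pull out 2^2: since 6667 ≡ 3 (mod 8), (2/6667) = -1, so (2/6667)^2 = +1.
Reciprocity: 51 ≡ 3 and 6667 ≡ 3 (mod 4), so (51/6667) = −(6667/51).
Reduce top mod 51: now compute (37/51).
Reciprocity: 37 ≡ 1 and 51 ≡ 3 (mod 4), so (37/51) = +(51/37).
Reduce top mod 37: now compute (14/37).
Pull out 2: since 37 ≡ 5 (mod 8), (2/37) = -1.
Reciprocity: 7 ≡ 3 and 37 ≡ 1 (mod 4), so (7/37) = +(37/7).
Reduce top mod 7: now compute (2/7).
Pull out 2: since 7 ≡ 7 (mod 8), (2/7) = +1.
Reached (1/7) = 1. Collecting the sign flips along the way, the symbol is +1.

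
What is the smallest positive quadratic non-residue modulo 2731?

(2/2731) = −1, so 2 is the smallest positive non-residue mod 2731.

2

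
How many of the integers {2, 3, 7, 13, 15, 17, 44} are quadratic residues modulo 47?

4

(2/47) = +1 → QR.
(3/47) = +1 → QR.
(7/47) = +1 → QR.
(13/47) = -1 → non-residue.
(15/47) = -1 → non-residue.
(17/47) = +1 → QR.
(44/47) = -1 → non-residue.
Total quadratic residues among the 7: 4.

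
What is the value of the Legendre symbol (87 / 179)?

1

Euler's criterion: (87/179) ≡ 87^89 (mod 179).
87^2 ≡ 51 (mod 179)
87^4 ≡ 95 (mod 179)
87^8 ≡ 75 (mod 179)
87^16 ≡ 76 (mod 179)
87^32 ≡ 48 (mod 179)
87^64 ≡ 156 (mod 179)
87^89 = 87^(64+16+8+1) ≡ 1 (mod 179).
Result is 1, so (87/179) = 1.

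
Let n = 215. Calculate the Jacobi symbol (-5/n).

First reduce: -5 ≡ 210 (mod 215).
Pull out 2: since 215 ≡ 7 (mod 8), (2/215) = +1.
Reciprocity: 105 ≡ 1 and 215 ≡ 3 (mod 4), so (105/215) = +(215/105).
Reduce top mod 105: now compute (5/105).
Reciprocity: 5 ≡ 1 and 105 ≡ 1 (mod 4), so (5/105) = +(105/5).
Reduce top mod 5: now compute (0/5).
Top reduces to 0: gcd > 1, so the symbol is 0.

0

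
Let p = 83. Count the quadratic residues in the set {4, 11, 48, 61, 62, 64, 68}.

6

(4/83) = +1 → QR.
(11/83) = +1 → QR.
(48/83) = +1 → QR.
(61/83) = +1 → QR.
(62/83) = -1 → non-residue.
(64/83) = +1 → QR.
(68/83) = +1 → QR.
Total quadratic residues among the 7: 6.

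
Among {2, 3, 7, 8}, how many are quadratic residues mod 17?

2

(2/17) = +1 → QR.
(3/17) = -1 → non-residue.
(7/17) = -1 → non-residue.
(8/17) = +1 → QR.
Total quadratic residues among the 4: 2.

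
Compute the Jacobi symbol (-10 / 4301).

-1

First reduce: -10 ≡ 4291 (mod 4301).
Reciprocity: 4291 ≡ 3 and 4301 ≡ 1 (mod 4), so (4291/4301) = +(4301/4291).
Reduce top mod 4291: now compute (10/4291).
Pull out 2: since 4291 ≡ 3 (mod 8), (2/4291) = -1.
Reciprocity: 5 ≡ 1 and 4291 ≡ 3 (mod 4), so (5/4291) = +(4291/5).
Reduce top mod 5: now compute (1/5).
Reached (1/5) = 1. Collecting the sign flips along the way, the symbol is -1.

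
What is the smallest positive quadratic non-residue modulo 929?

(2/929) = +1, so 2 is a residue.
(3/929) = −1, so 3 is the smallest positive non-residue mod 929.

3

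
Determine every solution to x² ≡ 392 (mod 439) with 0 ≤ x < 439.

145, 294

Since 439 ≡ 3 (mod 4), a square root of 392 is 392^((439+1)/4) = 392^110 mod 439.
Repeated squaring: 392^2≡14, 392^4≡196, 392^8≡223, 392^16≡122, 392^32≡397, 392^64≡8 (mod 439).
392^110 = 392^(64+32+8+4+2) ≡ 145 (mod 439).
Check: 145² = 21025 ≡ 392 (mod 439). The two roots are 145 and 294.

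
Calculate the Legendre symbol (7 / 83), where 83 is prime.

1

Reciprocity: 7 ≡ 3 and 83 ≡ 3 (mod 4), so (7/83) = −(83/7).
Reduce top mod 7: now compute (6/7).
Pull out 2: since 7 ≡ 7 (mod 8), (2/7) = +1.
Reciprocity: 3 ≡ 3 and 7 ≡ 3 (mod 4), so (3/7) = −(7/3).
Reduce top mod 3: now compute (1/3).
Reached (1/3) = 1. Collecting the sign flips along the way, the symbol is +1.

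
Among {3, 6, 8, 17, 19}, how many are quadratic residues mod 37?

(3/37) = +1 → QR.
(6/37) = -1 → non-residue.
(8/37) = -1 → non-residue.
(17/37) = -1 → non-residue.
(19/37) = -1 → non-residue.
Total quadratic residues among the 5: 1.

1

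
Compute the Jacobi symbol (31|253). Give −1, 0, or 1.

1

Reciprocity: 31 ≡ 3 and 253 ≡ 1 (mod 4), so (31/253) = +(253/31).
Reduce top mod 31: now compute (5/31).
Reciprocity: 5 ≡ 1 and 31 ≡ 3 (mod 4), so (5/31) = +(31/5).
Reduce top mod 5: now compute (1/5).
Reached (1/5) = 1. Collecting the sign flips along the way, the symbol is +1.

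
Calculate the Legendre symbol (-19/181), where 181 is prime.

-1

First reduce: -19 ≡ 162 (mod 181).
Pull out 2: since 181 ≡ 5 (mod 8), (2/181) = -1.
Reciprocity: 81 ≡ 1 and 181 ≡ 1 (mod 4), so (81/181) = +(181/81).
Reduce top mod 81: now compute (19/81).
Reciprocity: 19 ≡ 3 and 81 ≡ 1 (mod 4), so (19/81) = +(81/19).
Reduce top mod 19: now compute (5/19).
Reciprocity: 5 ≡ 1 and 19 ≡ 3 (mod 4), so (5/19) = +(19/5).
Reduce top mod 5: now compute (4/5).
Pull out 2^2: since 5 ≡ 5 (mod 8), (2/5) = -1, so (2/5)^2 = +1.
Reached (1/5) = 1. Collecting the sign flips along the way, the symbol is -1.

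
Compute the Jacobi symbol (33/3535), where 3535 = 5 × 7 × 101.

1

Reciprocity: 33 ≡ 1 and 3535 ≡ 3 (mod 4), so (33/3535) = +(3535/33).
Reduce top mod 33: now compute (4/33).
Pull out 2^2: since 33 ≡ 1 (mod 8), (2/33) = +1, so (2/33)^2 = +1.
Reached (1/33) = 1. Collecting the sign flips along the way, the symbol is +1.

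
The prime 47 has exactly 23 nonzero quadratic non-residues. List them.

Square k = 1,…,23 (k and 47−k give the same square):
1²=1, 2²=4, 3²=9, 4²=16, 5²=25, 6²=36, 7²≡2, 8²≡17, 9²≡34, 10²≡6, 11²≡27, 12²≡3, 13²≡28, 14²≡8, 15²≡37, 16²≡21, 17²≡7, 18²≡42, 19²≡32, 20²≡24, 21²≡18, 22²≡14, 23²≡12 (mod 47).
The residues are {1, 2, 3, 4, 6, 7, 8, 9, 12, 14, 16, 17, 18, 21, 24, 25, 27, 28, 32, 34, 36, 37, 42}; the non-residues are the remaining 23 nonzero classes.

5,10,11,13,15,19,20,22,23,26,29,30,31,33,35,38,39,40,41,43,44,45,46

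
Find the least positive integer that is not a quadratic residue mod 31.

3

(2/31) = +1, so 2 is a residue.
(3/31) = −1, so 3 is the smallest positive non-residue mod 31.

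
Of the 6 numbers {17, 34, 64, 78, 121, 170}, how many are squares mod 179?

3

(17/179) = +1 → QR.
(34/179) = -1 → non-residue.
(64/179) = +1 → QR.
(78/179) = -1 → non-residue.
(121/179) = +1 → QR.
(170/179) = -1 → non-residue.
Total quadratic residues among the 6: 3.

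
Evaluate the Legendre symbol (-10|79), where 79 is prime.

-1

First reduce: -10 ≡ 69 (mod 79).
Reciprocity: 69 ≡ 1 and 79 ≡ 3 (mod 4), so (69/79) = +(79/69).
Reduce top mod 69: now compute (10/69).
Pull out 2: since 69 ≡ 5 (mod 8), (2/69) = -1.
Reciprocity: 5 ≡ 1 and 69 ≡ 1 (mod 4), so (5/69) = +(69/5).
Reduce top mod 5: now compute (4/5).
Pull out 2^2: since 5 ≡ 5 (mod 8), (2/5) = -1, so (2/5)^2 = +1.
Reached (1/5) = 1. Collecting the sign flips along the way, the symbol is -1.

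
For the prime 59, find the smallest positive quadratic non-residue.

2

(2/59) = −1, so 2 is the smallest positive non-residue mod 59.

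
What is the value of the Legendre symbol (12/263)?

1

Euler's criterion: (12/263) ≡ 12^131 (mod 263).
12^2 ≡ 144 (mod 263)
12^4 ≡ 222 (mod 263)
12^8 ≡ 103 (mod 263)
12^16 ≡ 89 (mod 263)
12^32 ≡ 31 (mod 263)
12^64 ≡ 172 (mod 263)
12^128 ≡ 128 (mod 263)
12^131 = 12^(128+2+1) ≡ 1 (mod 263).
Result is 1, so (12/263) = 1.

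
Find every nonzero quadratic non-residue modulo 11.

2,6,7,8,10

Square k = 1,…,5 (k and 11−k give the same square):
1²=1, 2²=4, 3²=9, 4²≡5, 5²≡3 (mod 11).
The residues are {1, 3, 4, 5, 9}; the non-residues are the remaining 5 nonzero classes.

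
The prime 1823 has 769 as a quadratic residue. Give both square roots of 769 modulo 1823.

Since 1823 ≡ 3 (mod 4), a square root of 769 is 769^((1823+1)/4) = 769^456 mod 1823.
Repeated squaring: 769^2≡709, 769^4≡1356, 769^8≡1152, 769^16≡1783, 769^32≡1600, 769^64≡508, 769^128≡1021, 769^256≡1508 (mod 1823).
769^456 = 769^(256+128+64+8) ≡ 211 (mod 1823).
Check: 211² = 44521 ≡ 769 (mod 1823). The two roots are 211 and 1612.

211, 1612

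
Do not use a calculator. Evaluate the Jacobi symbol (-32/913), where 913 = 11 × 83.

1

First reduce: -32 ≡ 881 (mod 913).
Reciprocity: 881 ≡ 1 and 913 ≡ 1 (mod 4), so (881/913) = +(913/881).
Reduce top mod 881: now compute (32/881).
Pull out 2^5: since 881 ≡ 1 (mod 8), (2/881) = +1, so (2/881)^5 = +1.
Reached (1/881) = 1. Collecting the sign flips along the way, the symbol is +1.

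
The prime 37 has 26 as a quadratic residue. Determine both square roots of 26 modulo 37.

37 ≡ 1 (mod 4), so we find a root by search.
Trying successive values, 10² = 100 ≡ 26 (mod 37). The other root is 37 − 10 = 27.

10, 27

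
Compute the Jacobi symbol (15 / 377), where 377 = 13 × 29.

Reciprocity: 15 ≡ 3 and 377 ≡ 1 (mod 4), so (15/377) = +(377/15).
Reduce top mod 15: now compute (2/15).
Pull out 2: since 15 ≡ 7 (mod 8), (2/15) = +1.
Reached (1/15) = 1. Collecting the sign flips along the way, the symbol is +1.

1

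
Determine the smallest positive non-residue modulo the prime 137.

(2/137) = +1, so 2 is a residue.
(3/137) = −1, so 3 is the smallest positive non-residue mod 137.

3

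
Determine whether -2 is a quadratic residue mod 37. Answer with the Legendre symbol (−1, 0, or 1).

-1

First reduce: -2 ≡ 35 (mod 37).
Reciprocity: 35 ≡ 3 and 37 ≡ 1 (mod 4), so (35/37) = +(37/35).
Reduce top mod 35: now compute (2/35).
Pull out 2: since 35 ≡ 3 (mod 8), (2/35) = -1.
Reached (1/35) = 1. Collecting the sign flips along the way, the symbol is -1.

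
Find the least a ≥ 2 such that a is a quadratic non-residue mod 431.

7

(2/431) = +1, so 2 is a residue.
(3/431) = +1, so 3 is a residue.
(4/431) = +1, so 4 is a residue.
(5/431) = +1, so 5 is a residue.
(6/431) = +1, so 6 is a residue.
(7/431) = −1, so 7 is the smallest positive non-residue mod 431.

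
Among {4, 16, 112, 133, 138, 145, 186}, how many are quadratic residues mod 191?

4

(4/191) = +1 → QR.
(16/191) = +1 → QR.
(112/191) = -1 → non-residue.
(133/191) = +1 → QR.
(138/191) = +1 → QR.
(145/191) = -1 → non-residue.
(186/191) = -1 → non-residue.
Total quadratic residues among the 7: 4.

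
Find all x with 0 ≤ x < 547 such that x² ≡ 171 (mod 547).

137, 410

Since 547 ≡ 3 (mod 4), a square root of 171 is 171^((547+1)/4) = 171^137 mod 547.
Repeated squaring: 171^2≡250, 171^4≡142, 171^8≡472, 171^16≡155, 171^32≡504, 171^64≡208, 171^128≡51 (mod 547).
171^137 = 171^(128+8+1) ≡ 137 (mod 547).
Check: 137² = 18769 ≡ 171 (mod 547). The two roots are 137 and 410.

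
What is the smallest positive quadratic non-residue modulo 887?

(2/887) = +1, so 2 is a residue.
(3/887) = +1, so 3 is a residue.
(4/887) = +1, so 4 is a residue.
(5/887) = −1, so 5 is the smallest positive non-residue mod 887.

5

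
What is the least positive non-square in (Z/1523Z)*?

2

(2/1523) = −1, so 2 is the smallest positive non-residue mod 1523.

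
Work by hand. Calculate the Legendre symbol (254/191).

-1

First reduce: 254 ≡ 63 (mod 191).
Reciprocity: 63 ≡ 3 and 191 ≡ 3 (mod 4), so (63/191) = −(191/63).
Reduce top mod 63: now compute (2/63).
Pull out 2: since 63 ≡ 7 (mod 8), (2/63) = +1.
Reached (1/63) = 1. Collecting the sign flips along the way, the symbol is -1.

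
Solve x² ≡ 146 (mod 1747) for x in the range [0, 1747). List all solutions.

634, 1113

Since 1747 ≡ 3 (mod 4), a square root of 146 is 146^((1747+1)/4) = 146^437 mod 1747.
Repeated squaring: 146^2≡352, 146^4≡1614, 146^8≡219, 146^16≡792, 146^32≡91, 146^64≡1293, 146^128≡1717, 146^256≡900 (mod 1747).
146^437 = 146^(256+128+32+16+4+1) ≡ 634 (mod 1747).
Check: 634² = 401956 ≡ 146 (mod 1747). The two roots are 634 and 1113.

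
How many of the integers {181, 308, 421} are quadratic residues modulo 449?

(181/449) = +1 → QR.
(308/449) = +1 → QR.
(421/449) = +1 → QR.
Total quadratic residues among the 3: 3.

3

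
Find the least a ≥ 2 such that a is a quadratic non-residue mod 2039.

(2/2039) = +1, so 2 is a residue.
(3/2039) = +1, so 3 is a residue.
(4/2039) = +1, so 4 is a residue.
(5/2039) = +1, so 5 is a residue.
(6/2039) = +1, so 6 is a residue.
(7/2039) = −1, so 7 is the smallest positive non-residue mod 2039.

7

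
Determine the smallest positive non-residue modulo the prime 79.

3

(2/79) = +1, so 2 is a residue.
(3/79) = −1, so 3 is the smallest positive non-residue mod 79.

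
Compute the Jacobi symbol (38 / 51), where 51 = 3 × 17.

Pull out 2: since 51 ≡ 3 (mod 8), (2/51) = -1.
Reciprocity: 19 ≡ 3 and 51 ≡ 3 (mod 4), so (19/51) = −(51/19).
Reduce top mod 19: now compute (13/19).
Reciprocity: 13 ≡ 1 and 19 ≡ 3 (mod 4), so (13/19) = +(19/13).
Reduce top mod 13: now compute (6/13).
Pull out 2: since 13 ≡ 5 (mod 8), (2/13) = -1.
Reciprocity: 3 ≡ 3 and 13 ≡ 1 (mod 4), so (3/13) = +(13/3).
Reduce top mod 3: now compute (1/3).
Reached (1/3) = 1. Collecting the sign flips along the way, the symbol is -1.

-1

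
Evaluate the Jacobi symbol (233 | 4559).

Reciprocity: 233 ≡ 1 and 4559 ≡ 3 (mod 4), so (233/4559) = +(4559/233).
Reduce top mod 233: now compute (132/233).
Pull out 2^2: since 233 ≡ 1 (mod 8), (2/233) = +1, so (2/233)^2 = +1.
Reciprocity: 33 ≡ 1 and 233 ≡ 1 (mod 4), so (33/233) = +(233/33).
Reduce top mod 33: now compute (2/33).
Pull out 2: since 33 ≡ 1 (mod 8), (2/33) = +1.
Reached (1/33) = 1. Collecting the sign flips along the way, the symbol is +1.

1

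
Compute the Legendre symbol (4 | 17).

Euler's criterion: (4/17) ≡ 4^8 (mod 17).
4^2 ≡ 16 (mod 17)
4^4 ≡ 1 (mod 17)
4^8 ≡ 1 (mod 17)
4^8 = 4^(8) ≡ 1 (mod 17).
Result is 1, so (4/17) = 1.

1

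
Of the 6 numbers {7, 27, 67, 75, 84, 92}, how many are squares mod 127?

1

(7/127) = -1 → non-residue.
(27/127) = -1 → non-residue.
(67/127) = -1 → non-residue.
(75/127) = -1 → non-residue.
(84/127) = +1 → QR.
(92/127) = -1 → non-residue.
Total quadratic residues among the 6: 1.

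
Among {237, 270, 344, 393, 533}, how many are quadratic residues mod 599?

2

(237/599) = -1 → non-residue.
(270/599) = +1 → QR.
(344/599) = -1 → non-residue.
(393/599) = -1 → non-residue.
(533/599) = +1 → QR.
Total quadratic residues among the 5: 2.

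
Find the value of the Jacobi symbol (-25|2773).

First reduce: -25 ≡ 2748 (mod 2773).
Pull out 2^2: since 2773 ≡ 5 (mod 8), (2/2773) = -1, so (2/2773)^2 = +1.
Reciprocity: 687 ≡ 3 and 2773 ≡ 1 (mod 4), so (687/2773) = +(2773/687).
Reduce top mod 687: now compute (25/687).
Reciprocity: 25 ≡ 1 and 687 ≡ 3 (mod 4), so (25/687) = +(687/25).
Reduce top mod 25: now compute (12/25).
Pull out 2^2: since 25 ≡ 1 (mod 8), (2/25) = +1, so (2/25)^2 = +1.
Reciprocity: 3 ≡ 3 and 25 ≡ 1 (mod 4), so (3/25) = +(25/3).
Reduce top mod 3: now compute (1/3).
Reached (1/3) = 1. Collecting the sign flips along the way, the symbol is +1.

1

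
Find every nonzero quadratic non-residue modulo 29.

Square k = 1,…,14 (k and 29−k give the same square):
1²=1, 2²=4, 3²=9, 4²=16, 5²=25, 6²≡7, 7²≡20, 8²≡6, 9²≡23, 10²≡13, 11²≡5, 12²≡28, 13²≡24, 14²≡22 (mod 29).
The residues are {1, 4, 5, 6, 7, 9, 13, 16, 20, 22, 23, 24, 25, 28}; the non-residues are the remaining 14 nonzero classes.

2,3,8,10,11,12,14,15,17,18,19,21,26,27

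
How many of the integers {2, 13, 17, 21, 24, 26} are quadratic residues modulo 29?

(2/29) = -1 → non-residue.
(13/29) = +1 → QR.
(17/29) = -1 → non-residue.
(21/29) = -1 → non-residue.
(24/29) = +1 → QR.
(26/29) = -1 → non-residue.
Total quadratic residues among the 6: 2.

2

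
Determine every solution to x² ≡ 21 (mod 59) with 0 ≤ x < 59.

Since 59 ≡ 3 (mod 4), a square root of 21 is 21^((59+1)/4) = 21^15 mod 59.
Repeated squaring: 21^2≡28, 21^4≡17, 21^8≡53 (mod 59).
21^15 = 21^(8+4+2+1) ≡ 27 (mod 59).
Check: 27² = 729 ≡ 21 (mod 59). The two roots are 27 and 32.

27, 32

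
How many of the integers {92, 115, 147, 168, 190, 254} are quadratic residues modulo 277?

(92/277) = +1 → QR.
(115/277) = -1 → non-residue.
(147/277) = +1 → QR.
(168/277) = -1 → non-residue.
(190/277) = +1 → QR.
(254/277) = +1 → QR.
Total quadratic residues among the 6: 4.

4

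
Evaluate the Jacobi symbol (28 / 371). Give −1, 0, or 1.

0

Pull out 2^2: since 371 ≡ 3 (mod 8), (2/371) = -1, so (2/371)^2 = +1.
Reciprocity: 7 ≡ 3 and 371 ≡ 3 (mod 4), so (7/371) = −(371/7).
Reduce top mod 7: now compute (0/7).
Top reduces to 0: gcd > 1, so the symbol is 0.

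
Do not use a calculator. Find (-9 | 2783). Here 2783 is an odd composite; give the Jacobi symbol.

-1

First reduce: -9 ≡ 2774 (mod 2783).
Pull out 2: since 2783 ≡ 7 (mod 8), (2/2783) = +1.
Reciprocity: 1387 ≡ 3 and 2783 ≡ 3 (mod 4), so (1387/2783) = −(2783/1387).
Reduce top mod 1387: now compute (9/1387).
Reciprocity: 9 ≡ 1 and 1387 ≡ 3 (mod 4), so (9/1387) = +(1387/9).
Reduce top mod 9: now compute (1/9).
Reached (1/9) = 1. Collecting the sign flips along the way, the symbol is -1.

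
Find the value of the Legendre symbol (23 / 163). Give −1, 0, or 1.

-1

Reciprocity: 23 ≡ 3 and 163 ≡ 3 (mod 4), so (23/163) = −(163/23).
Reduce top mod 23: now compute (2/23).
Pull out 2: since 23 ≡ 7 (mod 8), (2/23) = +1.
Reached (1/23) = 1. Collecting the sign flips along the way, the symbol is -1.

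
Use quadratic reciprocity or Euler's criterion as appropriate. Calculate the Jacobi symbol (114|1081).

Pull out 2: since 1081 ≡ 1 (mod 8), (2/1081) = +1.
Reciprocity: 57 ≡ 1 and 1081 ≡ 1 (mod 4), so (57/1081) = +(1081/57).
Reduce top mod 57: now compute (55/57).
Reciprocity: 55 ≡ 3 and 57 ≡ 1 (mod 4), so (55/57) = +(57/55).
Reduce top mod 55: now compute (2/55).
Pull out 2: since 55 ≡ 7 (mod 8), (2/55) = +1.
Reached (1/55) = 1. Collecting the sign flips along the way, the symbol is +1.

1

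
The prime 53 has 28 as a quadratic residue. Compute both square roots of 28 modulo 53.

53 ≡ 1 (mod 4), so we find a root by search.
Trying successive values, 9² = 81 ≡ 28 (mod 53). The other root is 53 − 9 = 44.

9, 44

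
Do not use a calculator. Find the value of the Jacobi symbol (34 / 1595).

Pull out 2: since 1595 ≡ 3 (mod 8), (2/1595) = -1.
Reciprocity: 17 ≡ 1 and 1595 ≡ 3 (mod 4), so (17/1595) = +(1595/17).
Reduce top mod 17: now compute (14/17).
Pull out 2: since 17 ≡ 1 (mod 8), (2/17) = +1.
Reciprocity: 7 ≡ 3 and 17 ≡ 1 (mod 4), so (7/17) = +(17/7).
Reduce top mod 7: now compute (3/7).
Reciprocity: 3 ≡ 3 and 7 ≡ 3 (mod 4), so (3/7) = −(7/3).
Reduce top mod 3: now compute (1/3).
Reached (1/3) = 1. Collecting the sign flips along the way, the symbol is +1.

1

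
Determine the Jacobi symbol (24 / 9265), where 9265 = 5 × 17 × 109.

1

Pull out 2^3: since 9265 ≡ 1 (mod 8), (2/9265) = +1, so (2/9265)^3 = +1.
Reciprocity: 3 ≡ 3 and 9265 ≡ 1 (mod 4), so (3/9265) = +(9265/3).
Reduce top mod 3: now compute (1/3).
Reached (1/3) = 1. Collecting the sign flips along the way, the symbol is +1.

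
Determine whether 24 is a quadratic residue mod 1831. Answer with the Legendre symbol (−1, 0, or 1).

Pull out 2^3: since 1831 ≡ 7 (mod 8), (2/1831) = +1, so (2/1831)^3 = +1.
Reciprocity: 3 ≡ 3 and 1831 ≡ 3 (mod 4), so (3/1831) = −(1831/3).
Reduce top mod 3: now compute (1/3).
Reached (1/3) = 1. Collecting the sign flips along the way, the symbol is -1.

-1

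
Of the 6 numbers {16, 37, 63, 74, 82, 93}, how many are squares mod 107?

2

(16/107) = +1 → QR.
(37/107) = +1 → QR.
(63/107) = -1 → non-residue.
(74/107) = -1 → non-residue.
(82/107) = -1 → non-residue.
(93/107) = -1 → non-residue.
Total quadratic residues among the 6: 2.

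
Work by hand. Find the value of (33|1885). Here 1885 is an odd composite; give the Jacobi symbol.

Reciprocity: 33 ≡ 1 and 1885 ≡ 1 (mod 4), so (33/1885) = +(1885/33).
Reduce top mod 33: now compute (4/33).
Pull out 2^2: since 33 ≡ 1 (mod 8), (2/33) = +1, so (2/33)^2 = +1.
Reached (1/33) = 1. Collecting the sign flips along the way, the symbol is +1.

1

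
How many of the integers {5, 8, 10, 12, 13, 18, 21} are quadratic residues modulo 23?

(5/23) = -1 → non-residue.
(8/23) = +1 → QR.
(10/23) = -1 → non-residue.
(12/23) = +1 → QR.
(13/23) = +1 → QR.
(18/23) = +1 → QR.
(21/23) = -1 → non-residue.
Total quadratic residues among the 7: 4.

4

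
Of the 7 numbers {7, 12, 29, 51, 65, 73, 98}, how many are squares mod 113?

3

(7/113) = +1 → QR.
(12/113) = -1 → non-residue.
(29/113) = -1 → non-residue.
(51/113) = +1 → QR.
(65/113) = -1 → non-residue.
(73/113) = -1 → non-residue.
(98/113) = +1 → QR.
Total quadratic residues among the 7: 3.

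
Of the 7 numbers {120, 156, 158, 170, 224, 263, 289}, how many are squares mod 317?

(120/317) = -1 → non-residue.
(156/317) = +1 → QR.
(158/317) = -1 → non-residue.
(170/317) = -1 → non-residue.
(224/317) = -1 → non-residue.
(263/317) = +1 → QR.
(289/317) = +1 → QR.
Total quadratic residues among the 7: 3.

3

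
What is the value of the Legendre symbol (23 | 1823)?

-1

Reciprocity: 23 ≡ 3 and 1823 ≡ 3 (mod 4), so (23/1823) = −(1823/23).
Reduce top mod 23: now compute (6/23).
Pull out 2: since 23 ≡ 7 (mod 8), (2/23) = +1.
Reciprocity: 3 ≡ 3 and 23 ≡ 3 (mod 4), so (3/23) = −(23/3).
Reduce top mod 3: now compute (2/3).
Pull out 2: since 3 ≡ 3 (mod 8), (2/3) = -1.
Reached (1/3) = 1. Collecting the sign flips along the way, the symbol is -1.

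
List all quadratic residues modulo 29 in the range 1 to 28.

1, 4, 5, 6, 7, 9, 13, 16, 20, 22, 23, 24, 25, 28

Square k = 1,…,14 (k and 29−k give the same square):
1²=1, 2²=4, 3²=9, 4²=16, 5²=25, 6²≡7, 7²≡20, 8²≡6, 9²≡23, 10²≡13, 11²≡5, 12²≡28, 13²≡24, 14²≡22 (mod 29).
So the quadratic residues mod 29 are {1, 4, 5, 6, 7, 9, 13, 16, 20, 22, 23, 24, 25, 28}.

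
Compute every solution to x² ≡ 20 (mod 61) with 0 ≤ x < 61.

61 ≡ 1 (mod 4), so we find a root by search.
Trying successive values, 9² = 81 ≡ 20 (mod 61). The other root is 61 − 9 = 52.

9, 52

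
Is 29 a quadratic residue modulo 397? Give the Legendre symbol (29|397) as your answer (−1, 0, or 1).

1

Reciprocity: 29 ≡ 1 and 397 ≡ 1 (mod 4), so (29/397) = +(397/29).
Reduce top mod 29: now compute (20/29).
Pull out 2^2: since 29 ≡ 5 (mod 8), (2/29) = -1, so (2/29)^2 = +1.
Reciprocity: 5 ≡ 1 and 29 ≡ 1 (mod 4), so (5/29) = +(29/5).
Reduce top mod 5: now compute (4/5).
Pull out 2^2: since 5 ≡ 5 (mod 8), (2/5) = -1, so (2/5)^2 = +1.
Reached (1/5) = 1. Collecting the sign flips along the way, the symbol is +1.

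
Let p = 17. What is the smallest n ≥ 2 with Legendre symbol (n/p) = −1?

3

(2/17) = +1, so 2 is a residue.
(3/17) = −1, so 3 is the smallest positive non-residue mod 17.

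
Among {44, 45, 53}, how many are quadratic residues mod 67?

(44/67) = -1 → non-residue.
(45/67) = -1 → non-residue.
(53/67) = -1 → non-residue.
Total quadratic residues among the 3: 0.

0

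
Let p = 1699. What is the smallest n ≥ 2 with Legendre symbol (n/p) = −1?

(2/1699) = −1, so 2 is the smallest positive non-residue mod 1699.

2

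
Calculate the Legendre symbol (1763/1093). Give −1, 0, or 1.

First reduce: 1763 ≡ 670 (mod 1093).
Pull out 2: since 1093 ≡ 5 (mod 8), (2/1093) = -1.
Reciprocity: 335 ≡ 3 and 1093 ≡ 1 (mod 4), so (335/1093) = +(1093/335).
Reduce top mod 335: now compute (88/335).
Pull out 2^3: since 335 ≡ 7 (mod 8), (2/335) = +1, so (2/335)^3 = +1.
Reciprocity: 11 ≡ 3 and 335 ≡ 3 (mod 4), so (11/335) = −(335/11).
Reduce top mod 11: now compute (5/11).
Reciprocity: 5 ≡ 1 and 11 ≡ 3 (mod 4), so (5/11) = +(11/5).
Reduce top mod 5: now compute (1/5).
Reached (1/5) = 1. Collecting the sign flips along the way, the symbol is +1.

1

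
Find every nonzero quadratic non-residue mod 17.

3 5 6 7 10 11 12 14

Square k = 1,…,8 (k and 17−k give the same square):
1²=1, 2²=4, 3²=9, 4²=16, 5²≡8, 6²≡2, 7²≡15, 8²≡13 (mod 17).
The residues are {1, 2, 4, 8, 9, 13, 15, 16}; the non-residues are the remaining 8 nonzero classes.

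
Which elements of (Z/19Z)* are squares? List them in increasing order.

Square k = 1,…,9 (k and 19−k give the same square):
1²=1, 2²=4, 3²=9, 4²=16, 5²≡6, 6²≡17, 7²≡11, 8²≡7, 9²≡5 (mod 19).
So the quadratic residues mod 19 are {1, 4, 5, 6, 7, 9, 11, 16, 17}.

1 4 5 6 7 9 11 16 17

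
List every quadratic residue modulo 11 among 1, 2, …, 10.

Square k = 1,…,5 (k and 11−k give the same square):
1²=1, 2²=4, 3²=9, 4²≡5, 5²≡3 (mod 11).
So the quadratic residues mod 11 are {1, 3, 4, 5, 9}.

1,3,4,5,9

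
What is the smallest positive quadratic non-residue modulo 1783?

(2/1783) = +1, so 2 is a residue.
(3/1783) = −1, so 3 is the smallest positive non-residue mod 1783.

3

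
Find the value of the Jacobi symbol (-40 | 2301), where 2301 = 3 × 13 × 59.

First reduce: -40 ≡ 2261 (mod 2301).
Reciprocity: 2261 ≡ 1 and 2301 ≡ 1 (mod 4), so (2261/2301) = +(2301/2261).
Reduce top mod 2261: now compute (40/2261).
Pull out 2^3: since 2261 ≡ 5 (mod 8), (2/2261) = -1, so (2/2261)^3 = -1.
Reciprocity: 5 ≡ 1 and 2261 ≡ 1 (mod 4), so (5/2261) = +(2261/5).
Reduce top mod 5: now compute (1/5).
Reached (1/5) = 1. Collecting the sign flips along the way, the symbol is -1.

-1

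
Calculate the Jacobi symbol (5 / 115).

0

Reciprocity: 5 ≡ 1 and 115 ≡ 3 (mod 4), so (5/115) = +(115/5).
Reduce top mod 5: now compute (0/5).
Top reduces to 0: gcd > 1, so the symbol is 0.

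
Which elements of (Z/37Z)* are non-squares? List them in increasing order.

Square k = 1,…,18 (k and 37−k give the same square):
1²=1, 2²=4, 3²=9, 4²=16, 5²=25, 6²=36, 7²≡12, 8²≡27, 9²≡7, 10²≡26, 11²≡10, 12²≡33, 13²≡21, 14²≡11, 15²≡3, 16²≡34, 17²≡30, 18²≡28 (mod 37).
The residues are {1, 3, 4, 7, 9, 10, 11, 12, 16, 21, 25, 26, 27, 28, 30, 33, 34, 36}; the non-residues are the remaining 18 nonzero classes.

2, 5, 6, 8, 13, 14, 15, 17, 18, 19, 20, 22, 23, 24, 29, 31, 32, 35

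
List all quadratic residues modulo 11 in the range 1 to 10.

1,3,4,5,9

Square k = 1,…,5 (k and 11−k give the same square):
1²=1, 2²=4, 3²=9, 4²≡5, 5²≡3 (mod 11).
So the quadratic residues mod 11 are {1, 3, 4, 5, 9}.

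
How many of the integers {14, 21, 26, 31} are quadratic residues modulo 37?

2

(14/37) = -1 → non-residue.
(21/37) = +1 → QR.
(26/37) = +1 → QR.
(31/37) = -1 → non-residue.
Total quadratic residues among the 4: 2.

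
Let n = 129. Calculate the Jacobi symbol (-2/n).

First reduce: -2 ≡ 127 (mod 129).
Reciprocity: 127 ≡ 3 and 129 ≡ 1 (mod 4), so (127/129) = +(129/127).
Reduce top mod 127: now compute (2/127).
Pull out 2: since 127 ≡ 7 (mod 8), (2/127) = +1.
Reached (1/127) = 1. Collecting the sign flips along the way, the symbol is +1.

1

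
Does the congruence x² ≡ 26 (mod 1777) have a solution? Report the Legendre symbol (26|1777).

1

Pull out 2: since 1777 ≡ 1 (mod 8), (2/1777) = +1.
Reciprocity: 13 ≡ 1 and 1777 ≡ 1 (mod 4), so (13/1777) = +(1777/13).
Reduce top mod 13: now compute (9/13).
Reciprocity: 9 ≡ 1 and 13 ≡ 1 (mod 4), so (9/13) = +(13/9).
Reduce top mod 9: now compute (4/9).
Pull out 2^2: since 9 ≡ 1 (mod 8), (2/9) = +1, so (2/9)^2 = +1.
Reached (1/9) = 1. Collecting the sign flips along the way, the symbol is +1.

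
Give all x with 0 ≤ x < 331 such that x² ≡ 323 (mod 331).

150, 181

Since 331 ≡ 3 (mod 4), a square root of 323 is 323^((331+1)/4) = 323^83 mod 331.
Repeated squaring: 323^2≡64, 323^4≡124, 323^8≡150, 323^16≡323, 323^32≡64, 323^64≡124 (mod 331).
323^83 = 323^(64+16+2+1) ≡ 150 (mod 331).
Check: 150² = 22500 ≡ 323 (mod 331). The two roots are 150 and 181.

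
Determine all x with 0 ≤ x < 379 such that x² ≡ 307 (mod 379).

Since 379 ≡ 3 (mod 4), a square root of 307 is 307^((379+1)/4) = 307^95 mod 379.
Repeated squaring: 307^2≡257, 307^4≡103, 307^8≡376, 307^16≡9, 307^32≡81, 307^64≡118 (mod 379).
307^95 = 307^(64+16+8+4+2+1) ≡ 341 (mod 379).
Check: 341² = 116281 ≡ 307 (mod 379). The two roots are 38 and 341.

38, 341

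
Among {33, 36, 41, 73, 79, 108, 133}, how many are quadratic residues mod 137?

3

(33/137) = -1 → non-residue.
(36/137) = +1 → QR.
(41/137) = -1 → non-residue.
(73/137) = +1 → QR.
(79/137) = -1 → non-residue.
(108/137) = -1 → non-residue.
(133/137) = +1 → QR.
Total quadratic residues among the 7: 3.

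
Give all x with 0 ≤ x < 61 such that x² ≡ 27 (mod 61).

61 ≡ 1 (mod 4), so we find a root by search.
Trying successive values, 24² = 576 ≡ 27 (mod 61). The other root is 61 − 24 = 37.

24, 37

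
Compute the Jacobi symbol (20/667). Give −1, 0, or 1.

Pull out 2^2: since 667 ≡ 3 (mod 8), (2/667) = -1, so (2/667)^2 = +1.
Reciprocity: 5 ≡ 1 and 667 ≡ 3 (mod 4), so (5/667) = +(667/5).
Reduce top mod 5: now compute (2/5).
Pull out 2: since 5 ≡ 5 (mod 8), (2/5) = -1.
Reached (1/5) = 1. Collecting the sign flips along the way, the symbol is -1.

-1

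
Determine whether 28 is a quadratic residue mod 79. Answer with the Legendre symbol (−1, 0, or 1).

-1

Pull out 2^2: since 79 ≡ 7 (mod 8), (2/79) = +1, so (2/79)^2 = +1.
Reciprocity: 7 ≡ 3 and 79 ≡ 3 (mod 4), so (7/79) = −(79/7).
Reduce top mod 7: now compute (2/7).
Pull out 2: since 7 ≡ 7 (mod 8), (2/7) = +1.
Reached (1/7) = 1. Collecting the sign flips along the way, the symbol is -1.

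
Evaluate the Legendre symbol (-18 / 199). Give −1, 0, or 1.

-1

Euler's criterion: (-18/199) ≡ 181^99 (mod 199).
181^2 ≡ 125 (mod 199)
181^4 ≡ 103 (mod 199)
181^8 ≡ 62 (mod 199)
181^16 ≡ 63 (mod 199)
181^32 ≡ 188 (mod 199)
181^64 ≡ 121 (mod 199)
181^99 = 181^(64+32+2+1) ≡ 198 (mod 199).
Result is 198 ≡ −1, so (-18/199) = −1.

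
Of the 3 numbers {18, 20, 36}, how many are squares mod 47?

2

(18/47) = +1 → QR.
(20/47) = -1 → non-residue.
(36/47) = +1 → QR.
Total quadratic residues among the 3: 2.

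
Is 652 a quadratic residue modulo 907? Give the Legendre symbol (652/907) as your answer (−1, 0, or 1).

Pull out 2^2: since 907 ≡ 3 (mod 8), (2/907) = -1, so (2/907)^2 = +1.
Reciprocity: 163 ≡ 3 and 907 ≡ 3 (mod 4), so (163/907) = −(907/163).
Reduce top mod 163: now compute (92/163).
Pull out 2^2: since 163 ≡ 3 (mod 8), (2/163) = -1, so (2/163)^2 = +1.
Reciprocity: 23 ≡ 3 and 163 ≡ 3 (mod 4), so (23/163) = −(163/23).
Reduce top mod 23: now compute (2/23).
Pull out 2: since 23 ≡ 7 (mod 8), (2/23) = +1.
Reached (1/23) = 1. Collecting the sign flips along the way, the symbol is +1.

1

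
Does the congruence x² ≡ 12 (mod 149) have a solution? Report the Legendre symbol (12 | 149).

Pull out 2^2: since 149 ≡ 5 (mod 8), (2/149) = -1, so (2/149)^2 = +1.
Reciprocity: 3 ≡ 3 and 149 ≡ 1 (mod 4), so (3/149) = +(149/3).
Reduce top mod 3: now compute (2/3).
Pull out 2: since 3 ≡ 3 (mod 8), (2/3) = -1.
Reached (1/3) = 1. Collecting the sign flips along the way, the symbol is -1.

-1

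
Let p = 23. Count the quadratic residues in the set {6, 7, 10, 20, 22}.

1

(6/23) = +1 → QR.
(7/23) = -1 → non-residue.
(10/23) = -1 → non-residue.
(20/23) = -1 → non-residue.
(22/23) = -1 → non-residue.
Total quadratic residues among the 5: 1.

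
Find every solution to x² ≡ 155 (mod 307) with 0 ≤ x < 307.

48, 259

Since 307 ≡ 3 (mod 4), a square root of 155 is 155^((307+1)/4) = 155^77 mod 307.
Repeated squaring: 155^2≡79, 155^4≡101, 155^8≡70, 155^16≡295, 155^32≡144, 155^64≡167 (mod 307).
155^77 = 155^(64+8+4+1) ≡ 259 (mod 307).
Check: 259² = 67081 ≡ 155 (mod 307). The two roots are 48 and 259.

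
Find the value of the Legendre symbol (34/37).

1

Euler's criterion: (34/37) ≡ 34^18 (mod 37).
34^2 ≡ 9 (mod 37)
34^4 ≡ 7 (mod 37)
34^8 ≡ 12 (mod 37)
34^16 ≡ 33 (mod 37)
34^18 = 34^(16+2) ≡ 1 (mod 37).
Result is 1, so (34/37) = 1.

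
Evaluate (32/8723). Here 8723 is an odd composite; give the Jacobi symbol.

-1

Pull out 2^5: since 8723 ≡ 3 (mod 8), (2/8723) = -1, so (2/8723)^5 = -1.
Reached (1/8723) = 1. Collecting the sign flips along the way, the symbol is -1.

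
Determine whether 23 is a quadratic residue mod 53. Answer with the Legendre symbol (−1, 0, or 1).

-1

Reciprocity: 23 ≡ 3 and 53 ≡ 1 (mod 4), so (23/53) = +(53/23).
Reduce top mod 23: now compute (7/23).
Reciprocity: 7 ≡ 3 and 23 ≡ 3 (mod 4), so (7/23) = −(23/7).
Reduce top mod 7: now compute (2/7).
Pull out 2: since 7 ≡ 7 (mod 8), (2/7) = +1.
Reached (1/7) = 1. Collecting the sign flips along the way, the symbol is -1.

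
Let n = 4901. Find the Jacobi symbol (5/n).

1

Reciprocity: 5 ≡ 1 and 4901 ≡ 1 (mod 4), so (5/4901) = +(4901/5).
Reduce top mod 5: now compute (1/5).
Reached (1/5) = 1. Collecting the sign flips along the way, the symbol is +1.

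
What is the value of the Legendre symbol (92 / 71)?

First reduce: 92 ≡ 21 (mod 71).
Reciprocity: 21 ≡ 1 and 71 ≡ 3 (mod 4), so (21/71) = +(71/21).
Reduce top mod 21: now compute (8/21).
Pull out 2^3: since 21 ≡ 5 (mod 8), (2/21) = -1, so (2/21)^3 = -1.
Reached (1/21) = 1. Collecting the sign flips along the way, the symbol is -1.

-1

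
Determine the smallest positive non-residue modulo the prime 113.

3

(2/113) = +1, so 2 is a residue.
(3/113) = −1, so 3 is the smallest positive non-residue mod 113.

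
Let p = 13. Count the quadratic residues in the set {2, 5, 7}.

0

(2/13) = -1 → non-residue.
(5/13) = -1 → non-residue.
(7/13) = -1 → non-residue.
Total quadratic residues among the 3: 0.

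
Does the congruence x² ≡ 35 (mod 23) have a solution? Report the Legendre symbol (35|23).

First reduce: 35 ≡ 12 (mod 23).
Pull out 2^2: since 23 ≡ 7 (mod 8), (2/23) = +1, so (2/23)^2 = +1.
Reciprocity: 3 ≡ 3 and 23 ≡ 3 (mod 4), so (3/23) = −(23/3).
Reduce top mod 3: now compute (2/3).
Pull out 2: since 3 ≡ 3 (mod 8), (2/3) = -1.
Reached (1/3) = 1. Collecting the sign flips along the way, the symbol is +1.

1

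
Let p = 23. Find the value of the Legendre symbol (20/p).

-1

Pull out 2^2: since 23 ≡ 7 (mod 8), (2/23) = +1, so (2/23)^2 = +1.
Reciprocity: 5 ≡ 1 and 23 ≡ 3 (mod 4), so (5/23) = +(23/5).
Reduce top mod 5: now compute (3/5).
Reciprocity: 3 ≡ 3 and 5 ≡ 1 (mod 4), so (3/5) = +(5/3).
Reduce top mod 3: now compute (2/3).
Pull out 2: since 3 ≡ 3 (mod 8), (2/3) = -1.
Reached (1/3) = 1. Collecting the sign flips along the way, the symbol is -1.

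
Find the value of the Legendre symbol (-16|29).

First reduce: -16 ≡ 13 (mod 29).
Reciprocity: 13 ≡ 1 and 29 ≡ 1 (mod 4), so (13/29) = +(29/13).
Reduce top mod 13: now compute (3/13).
Reciprocity: 3 ≡ 3 and 13 ≡ 1 (mod 4), so (3/13) = +(13/3).
Reduce top mod 3: now compute (1/3).
Reached (1/3) = 1. Collecting the sign flips along the way, the symbol is +1.

1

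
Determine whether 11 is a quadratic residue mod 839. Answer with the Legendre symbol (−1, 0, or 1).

-1

Euler's criterion: (11/839) ≡ 11^419 (mod 839).
11^2 ≡ 121 (mod 839)
11^4 ≡ 378 (mod 839)
11^8 ≡ 254 (mod 839)
11^16 ≡ 752 (mod 839)
11^32 ≡ 18 (mod 839)
11^64 ≡ 324 (mod 839)
11^128 ≡ 101 (mod 839)
11^256 ≡ 133 (mod 839)
11^419 = 11^(256+128+32+2+1) ≡ 838 (mod 839).
Result is 838 ≡ −1, so (11/839) = −1.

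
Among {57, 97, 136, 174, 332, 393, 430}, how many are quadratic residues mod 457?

(57/457) = +1 → QR.
(97/457) = -1 → non-residue.
(136/457) = +1 → QR.
(174/457) = +1 → QR.
(332/457) = -1 → non-residue.
(393/457) = +1 → QR.
(430/457) = +1 → QR.
Total quadratic residues among the 7: 5.

5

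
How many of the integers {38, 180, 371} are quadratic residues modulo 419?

(38/419) = +1 → QR.
(180/419) = +1 → QR.
(371/419) = -1 → non-residue.
Total quadratic residues among the 3: 2.

2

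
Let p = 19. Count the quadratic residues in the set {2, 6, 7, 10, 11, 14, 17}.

4

(2/19) = -1 → non-residue.
(6/19) = +1 → QR.
(7/19) = +1 → QR.
(10/19) = -1 → non-residue.
(11/19) = +1 → QR.
(14/19) = -1 → non-residue.
(17/19) = +1 → QR.
Total quadratic residues among the 7: 4.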